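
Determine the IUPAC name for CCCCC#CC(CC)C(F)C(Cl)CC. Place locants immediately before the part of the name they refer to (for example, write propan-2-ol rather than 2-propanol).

The longest carbon chain that includes the multiple bond has 11 carbons, so the parent hydride is undecane.
There is one C≡C triple bond, indicated by the ending -yne.
Number the chain so that numbering from this end puts the triple bond at C-5 rather than C-6.
That gives the triple bond between C-5 and C-6; a chloro group at C-9; an ethyl group at C-7; a fluoro group at C-8.
Substituent prefixes are cited in alphabetical order (multiplying prefixes like di-/tri- are ignored for ordering).
Assembling the pieces gives 9-chloro-7-ethyl-8-fluoroundec-5-yne.

9-chloro-7-ethyl-8-fluoroundec-5-yne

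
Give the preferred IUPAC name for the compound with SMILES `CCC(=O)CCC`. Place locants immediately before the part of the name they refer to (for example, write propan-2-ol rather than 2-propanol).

hexan-3-one

Counting along the main chain through the carbonyl gives 6 carbons: the parent is hexane.
The highest-priority functional group is a ketone (C=O on an internal carbon), so the name ends in -one.
The numbering direction is chosen so that numbering from this end puts the carbonyl group at C-3 rather than C-4.
With this numbering: the carbonyl at C-3.
Assembling the pieces gives hexan-3-one.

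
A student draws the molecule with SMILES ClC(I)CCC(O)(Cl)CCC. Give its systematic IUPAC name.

Counting along the main chain through the –OH group gives 7 carbons: the parent is heptane.
An alcohol (–OH) is the principal characteristic group, giving the suffix -ol.
Choose the numbering such that the substituent locant set {1,1,4} is lower than {4,7,7} at the first point of difference.
That gives the hydroxyl at C-4; chloro groups at C-1 and C-4; an iodo group at C-1.
Prefixes are listed alphabetically: chloro, iodo.
Assembling the pieces gives 1,4-dichloro-1-iodoheptan-4-ol.

1,4-dichloro-1-iodoheptan-4-ol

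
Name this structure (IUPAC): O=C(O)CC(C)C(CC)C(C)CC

Counting along the main chain through the –COOH group gives 7 carbons: the parent is heptane.
A carboxylic acid (terminal –COOH) is the principal characteristic group, giving the suffix -oic acid.
Choose the numbering such that the carboxylic acid carbon is C-1 by definition.
This places an ethyl group at C-4; methyl groups at C-3 and C-5.
Prefixes are listed alphabetically: ethyl, methyl.
The name is 4-ethyl-3,5-dimethylheptanoic acid.

4-ethyl-3,5-dimethylheptanoic acid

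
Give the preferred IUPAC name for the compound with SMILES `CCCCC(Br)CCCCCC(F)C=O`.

8-bromo-2-fluorododecanal

Counting along the main chain through the –CHO group gives 12 carbons: the parent is dodecane.
The highest-priority functional group is an aldehyde (terminal –CHO), so the name ends in -al.
Number the chain so that the aldehyde carbon is C-1 by definition.
This places a bromo group at C-8; a fluoro group at C-2.
Substituent prefixes are cited in alphabetical order (multiplying prefixes like di-/tri- are ignored for ordering).
Assembling the pieces gives 8-bromo-2-fluorododecanal.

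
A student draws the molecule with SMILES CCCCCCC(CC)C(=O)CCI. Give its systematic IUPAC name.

The longest carbon chain that includes the carbonyl has 10 carbons, so the parent hydride is decane.
The highest-priority functional group is a ketone (C=O on an internal carbon), so the name ends in -one.
Choose the numbering such that numbering from this end puts the carbonyl group at C-3 rather than C-8.
With this numbering: the carbonyl at C-3; an ethyl group at C-4; an iodo group at C-1.
The substituents are ordered alphabetically, ignoring any di-/tri- multipliers.
Putting it together: 4-ethyl-1-iododecan-3-one.

4-ethyl-1-iododecan-3-one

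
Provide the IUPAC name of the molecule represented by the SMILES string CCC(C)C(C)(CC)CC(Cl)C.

2-chloro-4-ethyl-4,5-dimethylheptane

The longest carbon chain is 7 atoms: the parent is heptane.
Choose the numbering such that the substituent locant set {2,4,4,5} is lower than {3,4,4,6} at the first point of difference.
That gives a chloro group at C-2; an ethyl group at C-4; methyl groups at C-4 and C-5.
Substituent prefixes are cited in alphabetical order (multiplying prefixes like di-/tri- are ignored for ordering).
Assembling the pieces gives 2-chloro-4-ethyl-4,5-dimethylheptane.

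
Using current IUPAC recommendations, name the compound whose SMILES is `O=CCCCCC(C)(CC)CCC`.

6-ethyl-6-methylnonanal

The longest chain bearing the –CHO group is 9 carbons long (nonane).
The principal characteristic group is an aldehyde (terminal –CHO), named with the suffix -al.
Number the chain so that the aldehyde carbon is C-1 by definition.
With this numbering: an ethyl group at C-6; a methyl group at C-6.
The substituents are ordered alphabetically, ignoring any di-/tri- multipliers.
The name is 6-ethyl-6-methylnonanal.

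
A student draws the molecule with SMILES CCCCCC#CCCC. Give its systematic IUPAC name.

dec-4-yne

The longest carbon chain that includes the multiple bond has 10 carbons, so the parent hydride is decane.
The chain contains a C≡C triple bond, so the unsaturation ending is -yne.
Choose the numbering such that numbering from this end puts the triple bond at C-4 rather than C-6.
With this numbering: the triple bond between C-4 and C-5.
Putting it together: dec-4-yne.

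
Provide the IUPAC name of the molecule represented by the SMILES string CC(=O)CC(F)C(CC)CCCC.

The longest carbon chain that includes the carbonyl has 9 carbons, so the parent hydride is nonane.
The principal characteristic group is a ketone (C=O on an internal carbon), named with the suffix -one.
The numbering direction is chosen so that numbering from this end puts the carbonyl group at C-2 rather than C-8.
That gives the carbonyl at C-2; an ethyl group at C-5; a fluoro group at C-4.
Substituent prefixes are cited in alphabetical order (multiplying prefixes like di-/tri- are ignored for ordering).
The name is 5-ethyl-4-fluorononan-2-one.

5-ethyl-4-fluorononan-2-one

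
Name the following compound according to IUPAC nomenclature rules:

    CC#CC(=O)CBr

The longest carbon chain that includes the carbonyl and the multiple bond has 5 carbons, so the parent hydride is pentane.
The principal characteristic group is a ketone (C=O on an internal carbon), named with the suffix -one.
There is one C≡C triple bond, indicated by the ending -yne.
The numbering direction is chosen so that numbering from this end puts the carbonyl group at C-2 rather than C-4.
This places the carbonyl at C-2; the triple bond between C-3 and C-4; a bromo group at C-1.
Assembling the pieces gives 1-bromopent-3-yn-2-one.

1-bromopent-3-yn-2-one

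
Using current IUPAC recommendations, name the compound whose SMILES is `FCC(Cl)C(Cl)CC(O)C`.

The longest carbon chain that includes the –OH group has 6 carbons, so the parent hydride is hexane.
An alcohol (–OH) is the principal characteristic group, giving the suffix -ol.
The numbering direction is chosen so that numbering from this end puts the hydroxyl group at C-2 rather than C-5.
This places the hydroxyl at C-2; chloro groups at C-4 and C-5; a fluoro group at C-6.
The substituents are ordered alphabetically, ignoring any di-/tri- multipliers.
The name is 4,5-dichloro-6-fluorohexan-2-ol.

4,5-dichloro-6-fluorohexan-2-ol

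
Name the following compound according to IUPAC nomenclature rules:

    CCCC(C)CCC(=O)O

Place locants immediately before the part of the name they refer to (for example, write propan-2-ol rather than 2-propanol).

The longest chain bearing the –COOH group is 7 carbons long (heptane).
The highest-priority functional group is a carboxylic acid (terminal –COOH), so the name ends in -oic acid.
The numbering direction is chosen so that the carboxylic acid carbon is C-1 by definition.
This places a methyl group at C-4.
The name is 4-methylheptanoic acid.

4-methylheptanoic acid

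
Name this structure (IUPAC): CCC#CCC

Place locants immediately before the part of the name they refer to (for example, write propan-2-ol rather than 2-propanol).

hex-3-yne

The longest chain bearing the multiple bond is 6 carbons long (hexane).
There is one C≡C triple bond, indicated by the ending -yne.
Both numbering directions give the same locant set; either may be used.
With this numbering: the triple bond between C-3 and C-4.
The name is hex-3-yne.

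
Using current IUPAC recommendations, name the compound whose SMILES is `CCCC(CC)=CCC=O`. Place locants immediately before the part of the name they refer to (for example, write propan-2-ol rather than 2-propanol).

4-ethylhept-3-enal

Counting along the main chain through the –CHO group and the multiple bond gives 7 carbons: the parent is heptane.
An aldehyde (terminal –CHO) is the principal characteristic group, giving the suffix -al.
The chain contains a C=C double bond, so the unsaturation ending is -ene.
Choose the numbering such that the aldehyde carbon is C-1 by definition.
That gives the double bond between C-3 and C-4; an ethyl group at C-4.
Assembling the pieces gives 4-ethylhept-3-enal.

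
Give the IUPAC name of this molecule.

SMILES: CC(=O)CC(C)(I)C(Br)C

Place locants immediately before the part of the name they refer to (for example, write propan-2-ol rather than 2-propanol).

Counting along the main chain through the carbonyl gives 6 carbons: the parent is hexane.
A ketone (C=O on an internal carbon) is the principal characteristic group, giving the suffix -one.
The numbering direction is chosen so that numbering from this end puts the carbonyl group at C-2 rather than C-5.
With this numbering: the carbonyl at C-2; a bromo group at C-5; an iodo group at C-4; a methyl group at C-4.
Substituent prefixes are cited in alphabetical order (multiplying prefixes like di-/tri- are ignored for ordering).
Putting it together: 5-bromo-4-iodo-4-methylhexan-2-one.

5-bromo-4-iodo-4-methylhexan-2-one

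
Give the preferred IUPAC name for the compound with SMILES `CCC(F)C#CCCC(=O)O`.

6-fluorooct-4-ynoic acid

The longest carbon chain that includes the –COOH group and the multiple bond has 8 carbons, so the parent hydride is octane.
A carboxylic acid (terminal –COOH) is the principal characteristic group, giving the suffix -oic acid.
A C≡C triple bond in the chain gives the infix -yne-.
Number the chain so that the carboxylic acid carbon is C-1 by definition.
That gives the triple bond between C-4 and C-5; a fluoro group at C-6.
The name is 6-fluorooct-4-ynoic acid.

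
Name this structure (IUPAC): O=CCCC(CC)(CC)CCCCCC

The longest carbon chain that includes the –CHO group has 10 carbons, so the parent hydride is decane.
The principal characteristic group is an aldehyde (terminal –CHO), named with the suffix -al.
The numbering direction is chosen so that the aldehyde carbon is C-1 by definition.
With this numbering: two ethyl groups at C-4.
Putting it together: 4,4-diethyldecanal.

4,4-diethyldecanal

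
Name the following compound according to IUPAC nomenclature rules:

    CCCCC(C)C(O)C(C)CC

3,5-dimethylnonan-4-ol

The longest carbon chain that includes the –OH group has 9 carbons, so the parent hydride is nonane.
The highest-priority functional group is an alcohol (–OH), so the name ends in -ol.
Number the chain so that numbering from this end puts the hydroxyl group at C-4 rather than C-6.
This places the hydroxyl at C-4; methyl groups at C-3 and C-5.
Putting it together: 3,5-dimethylnonan-4-ol.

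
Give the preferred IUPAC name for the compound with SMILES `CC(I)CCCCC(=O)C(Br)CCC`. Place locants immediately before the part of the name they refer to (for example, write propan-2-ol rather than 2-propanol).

4-bromo-10-iodoundecan-5-one

The longest carbon chain that includes the carbonyl has 11 carbons, so the parent hydride is undecane.
A ketone (C=O on an internal carbon) is the principal characteristic group, giving the suffix -one.
The numbering direction is chosen so that numbering from this end puts the carbonyl group at C-5 rather than C-7.
This places the carbonyl at C-5; a bromo group at C-4; an iodo group at C-10.
The substituents are ordered alphabetically, ignoring any di-/tri- multipliers.
Putting it together: 4-bromo-10-iodoundecan-5-one.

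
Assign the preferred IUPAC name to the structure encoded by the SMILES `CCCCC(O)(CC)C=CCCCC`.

5-ethylundec-6-en-5-ol

The longest carbon chain that includes the –OH group and the multiple bond has 11 carbons, so the parent hydride is undecane.
An alcohol (–OH) is the principal characteristic group, giving the suffix -ol.
There is one C=C double bond, indicated by the ending -ene.
Choose the numbering such that numbering from this end puts the hydroxyl group at C-5 rather than C-7.
This places the hydroxyl at C-5; the double bond between C-6 and C-7; an ethyl group at C-5.
Putting it together: 5-ethylundec-6-en-5-ol.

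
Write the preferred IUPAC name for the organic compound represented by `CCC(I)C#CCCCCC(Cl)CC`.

10-chloro-3-iodododec-4-yne

The longest chain bearing the multiple bond is 12 carbons long (dodecane).
A C≡C triple bond in the chain gives the infix -yne-.
Number the chain so that numbering from this end puts the triple bond at C-4 rather than C-8.
With this numbering: the triple bond between C-4 and C-5; a chloro group at C-10; an iodo group at C-3.
Substituent prefixes are cited in alphabetical order (multiplying prefixes like di-/tri- are ignored for ordering).
The name is 10-chloro-3-iodododec-4-yne.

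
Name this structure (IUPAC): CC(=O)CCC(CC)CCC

5-ethyloctan-2-one

The longest chain bearing the carbonyl is 8 carbons long (octane).
The highest-priority functional group is a ketone (C=O on an internal carbon), so the name ends in -one.
Choose the numbering such that numbering from this end puts the carbonyl group at C-2 rather than C-7.
With this numbering: the carbonyl at C-2; an ethyl group at C-5.
The name is 5-ethyloctan-2-one.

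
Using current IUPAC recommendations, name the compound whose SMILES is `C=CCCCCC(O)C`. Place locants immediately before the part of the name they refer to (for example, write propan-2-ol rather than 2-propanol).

oct-7-en-2-ol

The longest carbon chain that includes the –OH group and the multiple bond has 8 carbons, so the parent hydride is octane.
The principal characteristic group is an alcohol (–OH), named with the suffix -ol.
A C=C double bond in the chain gives the infix -ene-.
Choose the numbering such that numbering from this end puts the hydroxyl group at C-2 rather than C-7.
That gives the hydroxyl at C-2; the double bond between C-7 and C-8.
Assembling the pieces gives oct-7-en-2-ol.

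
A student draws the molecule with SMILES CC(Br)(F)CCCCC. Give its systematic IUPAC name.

The longest carbon chain is 7 atoms: the parent is heptane.
Choose the numbering such that the substituent locant set {2,2} is lower than {6,6} at the first point of difference.
With this numbering: a bromo group at C-2; a fluoro group at C-2.
The substituents are ordered alphabetically, ignoring any di-/tri- multipliers.
Assembling the pieces gives 2-bromo-2-fluoroheptane.

2-bromo-2-fluoroheptane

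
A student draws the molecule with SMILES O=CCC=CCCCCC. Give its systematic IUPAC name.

The longest chain bearing the –CHO group and the multiple bond is 9 carbons long (nonane).
An aldehyde (terminal –CHO) is the principal characteristic group, giving the suffix -al.
There is one C=C double bond, indicated by the ending -ene.
The numbering direction is chosen so that the aldehyde carbon is C-1 by definition.
This places the double bond between C-3 and C-4.
The name is non-3-enal.

non-3-enal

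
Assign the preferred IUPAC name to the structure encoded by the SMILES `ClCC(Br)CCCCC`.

The longest continuous carbon chain has 7 atoms, so the parent hydride is heptane.
Number the chain so that the substituent locant set {1,2} is lower than {6,7} at the first point of difference.
With this numbering: a bromo group at C-2; a chloro group at C-1.
Prefixes are listed alphabetically: bromo, chloro.
Putting it together: 2-bromo-1-chloroheptane.

2-bromo-1-chloroheptane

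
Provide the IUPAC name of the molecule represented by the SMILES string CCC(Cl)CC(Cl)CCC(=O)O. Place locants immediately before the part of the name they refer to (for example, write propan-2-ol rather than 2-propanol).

The longest chain bearing the –COOH group is 8 carbons long (octane).
A carboxylic acid (terminal –COOH) is the principal characteristic group, giving the suffix -oic acid.
Number the chain so that the carboxylic acid carbon is C-1 by definition.
This places chloro groups at C-4 and C-6.
The name is 4,6-dichlorooctanoic acid.

4,6-dichlorooctanoic acid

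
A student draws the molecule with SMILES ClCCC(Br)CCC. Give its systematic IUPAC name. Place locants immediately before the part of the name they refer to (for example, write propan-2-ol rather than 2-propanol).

3-bromo-1-chlorohexane

The longest carbon chain is 6 atoms: the parent is hexane.
Number the chain so that the substituent locant set {1,3} is lower than {4,6} at the first point of difference.
With this numbering: a bromo group at C-3; a chloro group at C-1.
Substituent prefixes are cited in alphabetical order (multiplying prefixes like di-/tri- are ignored for ordering).
The name is 3-bromo-1-chlorohexane.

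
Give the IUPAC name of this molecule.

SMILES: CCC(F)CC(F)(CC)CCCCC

5-ethyl-3,5-difluorodecane

The longest continuous carbon chain has 10 atoms, so the parent hydride is decane.
Number the chain so that the substituent locant set {3,5,5} is lower than {6,6,8} at the first point of difference.
That gives an ethyl group at C-5; fluoro groups at C-3 and C-5.
Prefixes are listed alphabetically: ethyl, fluoro.
Putting it together: 5-ethyl-3,5-difluorodecane.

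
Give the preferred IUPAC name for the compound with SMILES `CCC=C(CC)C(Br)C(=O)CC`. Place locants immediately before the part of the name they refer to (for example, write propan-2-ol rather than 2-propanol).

4-bromo-5-ethyloct-5-en-3-one

The longest carbon chain that includes the carbonyl and the multiple bond has 8 carbons, so the parent hydride is octane.
The highest-priority functional group is a ketone (C=O on an internal carbon), so the name ends in -one.
A C=C double bond in the chain gives the infix -ene-.
The numbering direction is chosen so that numbering from this end puts the carbonyl group at C-3 rather than C-6.
This places the carbonyl at C-3; the double bond between C-5 and C-6; a bromo group at C-4; an ethyl group at C-5.
The substituents are ordered alphabetically, ignoring any di-/tri- multipliers.
Assembling the pieces gives 4-bromo-5-ethyloct-5-en-3-one.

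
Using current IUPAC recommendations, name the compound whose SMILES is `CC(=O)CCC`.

The longest chain bearing the carbonyl is 5 carbons long (pentane).
The principal characteristic group is a ketone (C=O on an internal carbon), named with the suffix -one.
Number the chain so that numbering from this end puts the carbonyl group at C-2 rather than C-4.
That gives the carbonyl at C-2.
The name is pentan-2-one.

pentan-2-one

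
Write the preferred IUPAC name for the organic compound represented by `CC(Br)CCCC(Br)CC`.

The parent chain contains 8 carbons (octane).
Choose the numbering such that the substituent locant set {2,6} is lower than {3,7} at the first point of difference.
This places bromo groups at C-2 and C-6.
The name is 2,6-dibromooctane.

2,6-dibromooctane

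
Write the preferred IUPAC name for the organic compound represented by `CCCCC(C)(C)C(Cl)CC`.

The longest continuous carbon chain has 8 atoms, so the parent hydride is octane.
Number the chain so that the substituent locant set {3,4,4} is lower than {5,5,6} at the first point of difference.
With this numbering: a chloro group at C-3; two methyl groups at C-4.
Substituent prefixes are cited in alphabetical order (multiplying prefixes like di-/tri- are ignored for ordering).
Putting it together: 3-chloro-4,4-dimethyloctane.

3-chloro-4,4-dimethyloctane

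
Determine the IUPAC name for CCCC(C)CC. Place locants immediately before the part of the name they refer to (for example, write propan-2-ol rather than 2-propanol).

The longest carbon chain is 6 atoms: the parent is hexane.
The numbering direction is chosen so that the substituent locant set {3} is lower than {4} at the first point of difference.
With this numbering: a methyl group at C-3.
The name is 3-methylhexane.

3-methylhexane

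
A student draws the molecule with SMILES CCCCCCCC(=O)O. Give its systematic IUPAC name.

The longest chain bearing the –COOH group is 8 carbons long (octane).
The principal characteristic group is a carboxylic acid (terminal –COOH), named with the suffix -oic acid.
Choose the numbering such that the carboxylic acid carbon is C-1 by definition.
The name is octanoic acid.

octanoic acid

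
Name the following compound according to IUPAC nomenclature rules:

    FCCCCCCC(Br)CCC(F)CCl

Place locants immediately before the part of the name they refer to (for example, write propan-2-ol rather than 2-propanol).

The longest carbon chain is 11 atoms: the parent is undecane.
Choose the numbering such that the substituent locant set {1,2,5,11} is lower than {1,7,10,11} at the first point of difference.
That gives a bromo group at C-5; a chloro group at C-1; fluoro groups at C-2 and C-11.
The substituents are ordered alphabetically, ignoring any di-/tri- multipliers.
Assembling the pieces gives 5-bromo-1-chloro-2,11-difluoroundecane.

5-bromo-1-chloro-2,11-difluoroundecane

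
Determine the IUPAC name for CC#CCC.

Counting along the main chain through the multiple bond gives 5 carbons: the parent is pentane.
The chain contains a C≡C triple bond, so the unsaturation ending is -yne.
Choose the numbering such that numbering from this end puts the triple bond at C-2 rather than C-3.
This places the triple bond between C-2 and C-3.
Putting it together: pent-2-yne.

pent-2-yne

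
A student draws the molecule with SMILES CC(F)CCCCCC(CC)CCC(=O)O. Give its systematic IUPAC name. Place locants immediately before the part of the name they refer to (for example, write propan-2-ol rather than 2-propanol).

The longest carbon chain that includes the –COOH group has 11 carbons, so the parent hydride is undecane.
The principal characteristic group is a carboxylic acid (terminal –COOH), named with the suffix -oic acid.
Choose the numbering such that the carboxylic acid carbon is C-1 by definition.
That gives an ethyl group at C-4; a fluoro group at C-10.
Substituent prefixes are cited in alphabetical order (multiplying prefixes like di-/tri- are ignored for ordering).
The name is 4-ethyl-10-fluoroundecanoic acid.

4-ethyl-10-fluoroundecanoic acid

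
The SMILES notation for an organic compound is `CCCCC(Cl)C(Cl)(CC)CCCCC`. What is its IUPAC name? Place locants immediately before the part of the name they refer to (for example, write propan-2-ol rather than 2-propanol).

5,6-dichloro-6-ethylundecane

The longest continuous carbon chain has 11 atoms, so the parent hydride is undecane.
The numbering direction is chosen so that the substituent locant set {5,6,6} is lower than {6,6,7} at the first point of difference.
That gives chloro groups at C-5 and C-6; an ethyl group at C-6.
The substituents are ordered alphabetically, ignoring any di-/tri- multipliers.
Putting it together: 5,6-dichloro-6-ethylundecane.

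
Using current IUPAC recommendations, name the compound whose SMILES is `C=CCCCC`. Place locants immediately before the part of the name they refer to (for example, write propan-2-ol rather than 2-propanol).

hex-1-ene

The longest carbon chain that includes the multiple bond has 6 carbons, so the parent hydride is hexane.
A C=C double bond in the chain gives the infix -ene-.
Choose the numbering such that numbering from this end puts the double bond at C-1 rather than C-5.
With this numbering: the double bond between C-1 and C-2.
Assembling the pieces gives hex-1-ene.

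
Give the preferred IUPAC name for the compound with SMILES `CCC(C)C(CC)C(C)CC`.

The longest continuous carbon chain has 7 atoms, so the parent hydride is heptane.
The molecule is symmetric, so either numbering direction gives the same locants.
This places an ethyl group at C-4; methyl groups at C-3 and C-5.
Prefixes are listed alphabetically: ethyl, methyl.
Putting it together: 4-ethyl-3,5-dimethylheptane.

4-ethyl-3,5-dimethylheptane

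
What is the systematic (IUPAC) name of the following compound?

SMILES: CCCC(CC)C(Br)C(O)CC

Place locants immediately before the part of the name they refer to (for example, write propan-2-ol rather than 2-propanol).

4-bromo-5-ethyloctan-3-ol

Counting along the main chain through the –OH group gives 8 carbons: the parent is octane.
The highest-priority functional group is an alcohol (–OH), so the name ends in -ol.
The numbering direction is chosen so that numbering from this end puts the hydroxyl group at C-3 rather than C-6.
This places the hydroxyl at C-3; a bromo group at C-4; an ethyl group at C-5.
Prefixes are listed alphabetically: bromo, ethyl.
Assembling the pieces gives 4-bromo-5-ethyloctan-3-ol.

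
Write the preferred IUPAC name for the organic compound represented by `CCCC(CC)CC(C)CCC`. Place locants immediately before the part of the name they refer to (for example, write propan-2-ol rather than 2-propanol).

The longest continuous carbon chain has 9 atoms, so the parent hydride is nonane.
Number the chain so that the locant sets are identical either way, so the alphabetically earlier ethyl substituent takes the lower locant (4 rather than 6).
With this numbering: an ethyl group at C-4; a methyl group at C-6.
Prefixes are listed alphabetically: ethyl, methyl.
Putting it together: 4-ethyl-6-methylnonane.

4-ethyl-6-methylnonane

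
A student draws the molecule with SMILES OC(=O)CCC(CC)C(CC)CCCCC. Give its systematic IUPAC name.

Counting along the main chain through the –COOH group gives 10 carbons: the parent is decane.
A carboxylic acid (terminal –COOH) is the principal characteristic group, giving the suffix -oic acid.
Choose the numbering such that the carboxylic acid carbon is C-1 by definition.
That gives ethyl groups at C-4 and C-5.
The name is 4,5-diethyldecanoic acid.

4,5-diethyldecanoic acid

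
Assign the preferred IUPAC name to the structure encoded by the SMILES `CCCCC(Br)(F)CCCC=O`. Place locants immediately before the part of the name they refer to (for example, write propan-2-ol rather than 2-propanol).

Counting along the main chain through the –CHO group gives 9 carbons: the parent is nonane.
The principal characteristic group is an aldehyde (terminal –CHO), named with the suffix -al.
The numbering direction is chosen so that the aldehyde carbon is C-1 by definition.
This places a bromo group at C-5; a fluoro group at C-5.
Prefixes are listed alphabetically: bromo, fluoro.
The name is 5-bromo-5-fluorononanal.

5-bromo-5-fluorononanal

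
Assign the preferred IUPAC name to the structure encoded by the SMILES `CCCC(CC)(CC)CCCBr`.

1-bromo-4,4-diethylheptane

The longest continuous carbon chain has 7 atoms, so the parent hydride is heptane.
Number the chain so that the substituent locant set {1,4,4} is lower than {4,4,7} at the first point of difference.
That gives a bromo group at C-1; two ethyl groups at C-4.
Prefixes are listed alphabetically: bromo, ethyl.
Assembling the pieces gives 1-bromo-4,4-diethylheptane.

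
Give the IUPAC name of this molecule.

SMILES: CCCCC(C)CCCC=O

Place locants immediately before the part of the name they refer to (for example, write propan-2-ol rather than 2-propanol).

The longest carbon chain that includes the –CHO group has 9 carbons, so the parent hydride is nonane.
The highest-priority functional group is an aldehyde (terminal –CHO), so the name ends in -al.
Number the chain so that the aldehyde carbon is C-1 by definition.
This places a methyl group at C-5.
Assembling the pieces gives 5-methylnonanal.

5-methylnonanal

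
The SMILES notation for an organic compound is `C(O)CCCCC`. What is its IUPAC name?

The longest chain bearing the –OH group is 6 carbons long (hexane).
The principal characteristic group is an alcohol (–OH), named with the suffix -ol.
The numbering direction is chosen so that numbering from this end puts the hydroxyl group at C-1 rather than C-6.
This places the hydroxyl at C-1.
Assembling the pieces gives hexan-1-ol.

hexan-1-ol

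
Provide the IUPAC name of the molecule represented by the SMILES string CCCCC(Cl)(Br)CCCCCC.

5-bromo-5-chloroundecane

The longest continuous carbon chain has 11 atoms, so the parent hydride is undecane.
The numbering direction is chosen so that the substituent locant set {5,5} is lower than {7,7} at the first point of difference.
That gives a bromo group at C-5; a chloro group at C-5.
Prefixes are listed alphabetically: bromo, chloro.
Putting it together: 5-bromo-5-chloroundecane.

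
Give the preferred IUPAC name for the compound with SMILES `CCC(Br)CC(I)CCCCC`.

The longest continuous carbon chain has 10 atoms, so the parent hydride is decane.
Number the chain so that the substituent locant set {3,5} is lower than {6,8} at the first point of difference.
With this numbering: a bromo group at C-3; an iodo group at C-5.
Substituent prefixes are cited in alphabetical order (multiplying prefixes like di-/tri- are ignored for ordering).
Assembling the pieces gives 3-bromo-5-iododecane.

3-bromo-5-iododecane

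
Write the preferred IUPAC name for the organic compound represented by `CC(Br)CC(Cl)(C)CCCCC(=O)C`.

9-bromo-7-chloro-7-methyldecan-2-one

The longest carbon chain that includes the carbonyl has 10 carbons, so the parent hydride is decane.
The highest-priority functional group is a ketone (C=O on an internal carbon), so the name ends in -one.
Number the chain so that numbering from this end puts the carbonyl group at C-2 rather than C-9.
That gives the carbonyl at C-2; a bromo group at C-9; a chloro group at C-7; a methyl group at C-7.
The substituents are ordered alphabetically, ignoring any di-/tri- multipliers.
Assembling the pieces gives 9-bromo-7-chloro-7-methyldecan-2-one.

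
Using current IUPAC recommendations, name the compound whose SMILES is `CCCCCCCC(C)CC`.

3-methyldecane

The parent chain contains 10 carbons (decane).
Number the chain so that the substituent locant set {3} is lower than {8} at the first point of difference.
With this numbering: a methyl group at C-3.
Putting it together: 3-methyldecane.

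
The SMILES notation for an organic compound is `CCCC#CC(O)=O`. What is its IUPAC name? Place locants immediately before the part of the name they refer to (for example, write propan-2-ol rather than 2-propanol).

Counting along the main chain through the –COOH group and the multiple bond gives 6 carbons: the parent is hexane.
The principal characteristic group is a carboxylic acid (terminal –COOH), named with the suffix -oic acid.
The chain contains a C≡C triple bond, so the unsaturation ending is -yne.
Number the chain so that the carboxylic acid carbon is C-1 by definition.
With this numbering: the triple bond between C-2 and C-3.
Putting it together: hex-2-ynoic acid.

hex-2-ynoic acid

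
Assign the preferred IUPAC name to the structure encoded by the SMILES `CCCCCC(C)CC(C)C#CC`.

The longest carbon chain that includes the multiple bond has 11 carbons, so the parent hydride is undecane.
The chain contains a C≡C triple bond, so the unsaturation ending is -yne.
Number the chain so that numbering from this end puts the triple bond at C-2 rather than C-9.
That gives the triple bond between C-2 and C-3; methyl groups at C-4 and C-6.
Assembling the pieces gives 4,6-dimethylundec-2-yne.

4,6-dimethylundec-2-yne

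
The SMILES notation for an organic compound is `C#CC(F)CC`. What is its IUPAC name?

Counting along the main chain through the multiple bond gives 5 carbons: the parent is pentane.
There is one C≡C triple bond, indicated by the ending -yne.
Choose the numbering such that numbering from this end puts the triple bond at C-1 rather than C-4.
This places the triple bond between C-1 and C-2; a fluoro group at C-3.
The name is 3-fluoropent-1-yne.

3-fluoropent-1-yne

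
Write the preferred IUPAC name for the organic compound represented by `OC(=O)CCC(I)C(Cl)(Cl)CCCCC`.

5,5-dichloro-4-iododecanoic acid

The longest carbon chain that includes the –COOH group has 10 carbons, so the parent hydride is decane.
The principal characteristic group is a carboxylic acid (terminal –COOH), named with the suffix -oic acid.
Choose the numbering such that the carboxylic acid carbon is C-1 by definition.
With this numbering: two chloro groups at C-5; an iodo group at C-4.
Substituent prefixes are cited in alphabetical order (multiplying prefixes like di-/tri- are ignored for ordering).
Assembling the pieces gives 5,5-dichloro-4-iododecanoic acid.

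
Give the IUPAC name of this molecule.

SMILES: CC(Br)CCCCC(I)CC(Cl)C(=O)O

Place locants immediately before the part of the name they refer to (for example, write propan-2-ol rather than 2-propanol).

9-bromo-2-chloro-4-iododecanoic acid

The longest chain bearing the –COOH group is 10 carbons long (decane).
The principal characteristic group is a carboxylic acid (terminal –COOH), named with the suffix -oic acid.
Number the chain so that the carboxylic acid carbon is C-1 by definition.
With this numbering: a bromo group at C-9; a chloro group at C-2; an iodo group at C-4.
Substituent prefixes are cited in alphabetical order (multiplying prefixes like di-/tri- are ignored for ordering).
The name is 9-bromo-2-chloro-4-iododecanoic acid.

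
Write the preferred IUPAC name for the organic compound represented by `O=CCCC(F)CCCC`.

4-fluorooctanal

The longest chain bearing the –CHO group is 8 carbons long (octane).
The principal characteristic group is an aldehyde (terminal –CHO), named with the suffix -al.
Choose the numbering such that the aldehyde carbon is C-1 by definition.
With this numbering: a fluoro group at C-4.
Putting it together: 4-fluorooctanal.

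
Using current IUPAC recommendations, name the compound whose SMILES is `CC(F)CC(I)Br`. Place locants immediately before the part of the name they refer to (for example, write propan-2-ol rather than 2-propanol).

The longest carbon chain is 4 atoms: the parent is butane.
Number the chain so that the substituent locant set {1,1,3} is lower than {2,4,4} at the first point of difference.
This places a bromo group at C-1; a fluoro group at C-3; an iodo group at C-1.
Substituent prefixes are cited in alphabetical order (multiplying prefixes like di-/tri- are ignored for ordering).
Putting it together: 1-bromo-3-fluoro-1-iodobutane.

1-bromo-3-fluoro-1-iodobutane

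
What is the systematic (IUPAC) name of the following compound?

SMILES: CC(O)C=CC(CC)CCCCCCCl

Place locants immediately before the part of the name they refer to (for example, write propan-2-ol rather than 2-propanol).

11-chloro-5-ethylundec-3-en-2-ol

The longest chain bearing the –OH group and the multiple bond is 11 carbons long (undecane).
The highest-priority functional group is an alcohol (–OH), so the name ends in -ol.
There is one C=C double bond, indicated by the ending -ene.
Choose the numbering such that numbering from this end puts the hydroxyl group at C-2 rather than C-10.
This places the hydroxyl at C-2; the double bond between C-3 and C-4; a chloro group at C-11; an ethyl group at C-5.
The substituents are ordered alphabetically, ignoring any di-/tri- multipliers.
Assembling the pieces gives 11-chloro-5-ethylundec-3-en-2-ol.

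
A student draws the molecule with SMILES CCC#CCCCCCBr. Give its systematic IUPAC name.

9-bromonon-3-yne

The longest carbon chain that includes the multiple bond has 9 carbons, so the parent hydride is nonane.
A C≡C triple bond in the chain gives the infix -yne-.
Number the chain so that numbering from this end puts the triple bond at C-3 rather than C-6.
With this numbering: the triple bond between C-3 and C-4; a bromo group at C-9.
Assembling the pieces gives 9-bromonon-3-yne.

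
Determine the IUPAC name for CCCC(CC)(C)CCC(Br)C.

2-bromo-5-ethyl-5-methyloctane

The longest continuous carbon chain has 8 atoms, so the parent hydride is octane.
Choose the numbering such that the substituent locant set {2,5,5} is lower than {4,4,7} at the first point of difference.
That gives a bromo group at C-2; an ethyl group at C-5; a methyl group at C-5.
Prefixes are listed alphabetically: bromo, ethyl, methyl.
Assembling the pieces gives 2-bromo-5-ethyl-5-methyloctane.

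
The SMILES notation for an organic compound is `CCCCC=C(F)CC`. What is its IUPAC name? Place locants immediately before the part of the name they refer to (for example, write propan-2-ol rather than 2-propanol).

The longest chain bearing the multiple bond is 8 carbons long (octane).
There is one C=C double bond, indicated by the ending -ene.
Number the chain so that numbering from this end puts the double bond at C-3 rather than C-5.
That gives the double bond between C-3 and C-4; a fluoro group at C-3.
Putting it together: 3-fluorooct-3-ene.

3-fluorooct-3-ene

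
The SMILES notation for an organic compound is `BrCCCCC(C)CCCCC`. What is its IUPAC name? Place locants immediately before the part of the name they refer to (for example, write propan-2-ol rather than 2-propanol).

The parent chain contains 10 carbons (decane).
Number the chain so that the substituent locant set {1,5} is lower than {6,10} at the first point of difference.
With this numbering: a bromo group at C-1; a methyl group at C-5.
Substituent prefixes are cited in alphabetical order (multiplying prefixes like di-/tri- are ignored for ordering).
The name is 1-bromo-5-methyldecane.

1-bromo-5-methyldecane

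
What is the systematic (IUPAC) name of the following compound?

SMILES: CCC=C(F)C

2-fluoropent-2-ene

The longest carbon chain that includes the multiple bond has 5 carbons, so the parent hydride is pentane.
There is one C=C double bond, indicated by the ending -ene.
Number the chain so that numbering from this end puts the double bond at C-2 rather than C-3.
That gives the double bond between C-2 and C-3; a fluoro group at C-2.
Assembling the pieces gives 2-fluoropent-2-ene.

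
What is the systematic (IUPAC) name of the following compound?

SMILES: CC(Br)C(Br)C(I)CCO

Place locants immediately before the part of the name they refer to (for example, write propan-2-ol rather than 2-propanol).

4,5-dibromo-3-iodohexan-1-ol

Counting along the main chain through the –OH group gives 6 carbons: the parent is hexane.
The highest-priority functional group is an alcohol (–OH), so the name ends in -ol.
The numbering direction is chosen so that numbering from this end puts the hydroxyl group at C-1 rather than C-6.
This places the hydroxyl at C-1; bromo groups at C-4 and C-5; an iodo group at C-3.
Prefixes are listed alphabetically: bromo, iodo.
Putting it together: 4,5-dibromo-3-iodohexan-1-ol.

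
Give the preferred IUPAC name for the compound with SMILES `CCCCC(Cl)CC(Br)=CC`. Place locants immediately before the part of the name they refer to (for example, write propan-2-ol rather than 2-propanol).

The longest carbon chain that includes the multiple bond has 9 carbons, so the parent hydride is nonane.
A C=C double bond in the chain gives the infix -ene-.
Choose the numbering such that numbering from this end puts the double bond at C-2 rather than C-7.
With this numbering: the double bond between C-2 and C-3; a bromo group at C-3; a chloro group at C-5.
The substituents are ordered alphabetically, ignoring any di-/tri- multipliers.
The name is 3-bromo-5-chloronon-2-ene.

3-bromo-5-chloronon-2-ene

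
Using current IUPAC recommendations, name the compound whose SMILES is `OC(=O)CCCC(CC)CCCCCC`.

5-ethylundecanoic acid

The longest chain bearing the –COOH group is 11 carbons long (undecane).
The principal characteristic group is a carboxylic acid (terminal –COOH), named with the suffix -oic acid.
Number the chain so that the carboxylic acid carbon is C-1 by definition.
This places an ethyl group at C-5.
Putting it together: 5-ethylundecanoic acid.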